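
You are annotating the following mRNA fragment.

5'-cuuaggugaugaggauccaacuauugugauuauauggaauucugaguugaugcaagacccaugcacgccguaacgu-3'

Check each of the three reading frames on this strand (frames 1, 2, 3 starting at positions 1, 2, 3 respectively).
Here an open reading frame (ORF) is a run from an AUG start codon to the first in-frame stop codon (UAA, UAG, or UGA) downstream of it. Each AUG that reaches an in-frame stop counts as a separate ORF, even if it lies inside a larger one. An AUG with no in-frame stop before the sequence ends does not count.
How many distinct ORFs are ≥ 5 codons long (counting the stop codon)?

2

Frame 1: CUU AGG UGA UGA GGA UCC AAC UAU UGU GAU UAU AUG GAA UUC UGA GUU GAU GCA AGA CCC AUG CAC GCC GUA ACG — AUG at 34, stop UGA at 43 → 12 nt.
Frame 2: UUA GGU GAU GAG GAU CCA ACU AUU GUG AUU AUA UGG AAU UCU GAG UUG AUG CAA GAC CCA UGC ACG CCG UAA CGU — AUG at 50, stop UAA at 71 → 24 nt.
Frame 3: UAG GUG AUG AGG AUC CAA CUA UUG UGA UUA UAU GGA AUU CUG AGU UGA UGC AAG ACC CAU GCA CGC CGU AAC — AUG at 9, stop UGA at 27 → 21 nt.
ORFs ≥ 5 codons: frame 2 50–73 (8 codons), frame 3 9–29 (7 codons). Count = 2.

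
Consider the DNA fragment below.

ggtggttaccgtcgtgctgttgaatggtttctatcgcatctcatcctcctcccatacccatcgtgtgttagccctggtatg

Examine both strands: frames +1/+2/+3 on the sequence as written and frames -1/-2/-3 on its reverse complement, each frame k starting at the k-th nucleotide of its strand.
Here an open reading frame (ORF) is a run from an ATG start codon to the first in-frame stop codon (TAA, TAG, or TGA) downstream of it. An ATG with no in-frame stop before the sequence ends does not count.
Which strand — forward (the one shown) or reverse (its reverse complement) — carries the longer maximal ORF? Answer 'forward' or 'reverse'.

Reverse complement (5'→3'): CATACCAGGGCTAACACACGATGGGTATGGGAGGAGGATGAGATGCGATAGAAACCATTCAACAGCACGACGGTAACCACC
Frame +1: GGT GGT TAC CGT CGT GCT GTT GAA TGG TTT CTA TCG CAT CTC ATC CTC CTC CCA TAC CCA TCG TGT GTT AGC CCT GGT ATG — no ATG→stop ORF.
Frame +2: GTG GTT ACC GTC GTG CTG TTG AAT GGT TTC TAT CGC ATC TCA TCC TCC TCC CAT ACC CAT CGT GTG TTA GCC CTG GTA — no ATG→stop ORF.
Frame +3: TGG TTA CCG TCG TGC TGT TGA ATG GTT TCT ATC GCA TCT CAT CCT CCT CCC ATA CCC ATC GTG TGT TAG CCC TGG TAT — ATG at 24, stop TAG at 69 → 48 nt.
Frame -1: CAT ACC AGG GCT AAC ACA CGA TGG GTA TGG GAG GAG GAT GAG ATG CGA TAG AAA CCA TTC AAC AGC ACG ACG GTA ACC ACC — ATG at 43, stop TAG at 49 → 9 nt.
Frame -2: ATA CCA GGG CTA ACA CAC GAT GGG TAT GGG AGG AGG ATG AGA TGC GAT AGA AAC CAT TCA ACA GCA CGA CGG TAA CCA — ATG at 38, stop TAA at 74 → 39 nt.
Frame -3: TAC CAG GGC TAA CAC ACG ATG GGT ATG GGA GGA GGA TGA GAT GCG ATA GAA ACC ATT CAA CAG CAC GAC GGT AAC CAC — ATG at 21, stop TGA at 39 → 21 nt; ATG at 27, stop TGA at 39 → 15 nt.
Forward-strand max 48 nt; reverse-strand max 39 nt. The forward strand has the longer ORF.

forward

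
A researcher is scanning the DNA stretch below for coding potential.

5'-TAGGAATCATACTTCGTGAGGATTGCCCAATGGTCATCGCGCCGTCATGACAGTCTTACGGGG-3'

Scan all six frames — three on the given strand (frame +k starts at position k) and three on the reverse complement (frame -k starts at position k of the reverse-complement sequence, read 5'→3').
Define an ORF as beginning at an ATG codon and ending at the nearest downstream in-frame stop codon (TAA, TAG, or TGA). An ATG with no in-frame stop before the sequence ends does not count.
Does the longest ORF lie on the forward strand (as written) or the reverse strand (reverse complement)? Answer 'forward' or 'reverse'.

forward

Reverse complement (5'→3'): CCCCGTAAGACTGTCATGACGGCGCGATGACCATTGGGCAATCCTCACGAAGTATGATTCCTA
Frame +1: TAG GAA TCA TAC TTC GTG AGG ATT GCC CAA TGG TCA TCG CGC CGT CAT GAC AGT CTT ACG GGG — no ATG→stop ORF.
Frame +2: AGG AAT CAT ACT TCG TGA GGA TTG CCC AAT GGT CAT CGC GCC GTC ATG ACA GTC TTA CGG — no ATG→stop ORF.
Frame +3: GGA ATC ATA CTT CGT GAG GAT TGC CCA ATG GTC ATC GCG CCG TCA TGA CAG TCT TAC GGG — ATG at 30, stop TGA at 48 → 21 nt.
Frame -1: CCC CGT AAG ACT GTC ATG ACG GCG CGA TGA CCA TTG GGC AAT CCT CAC GAA GTA TGA TTC CTA — ATG at 16, stop TGA at 28 → 15 nt.
Frame -2: CCC GTA AGA CTG TCA TGA CGG CGC GAT GAC CAT TGG GCA ATC CTC ACG AAG TAT GAT TCC — no ATG→stop ORF.
Frame -3: CCG TAA GAC TGT CAT GAC GGC GCG ATG ACC ATT GGG CAA TCC TCA CGA AGT ATG ATT CCT — no ATG→stop ORF.
Forward-strand max 21 nt; reverse-strand max 15 nt. The forward strand has the longer ORF.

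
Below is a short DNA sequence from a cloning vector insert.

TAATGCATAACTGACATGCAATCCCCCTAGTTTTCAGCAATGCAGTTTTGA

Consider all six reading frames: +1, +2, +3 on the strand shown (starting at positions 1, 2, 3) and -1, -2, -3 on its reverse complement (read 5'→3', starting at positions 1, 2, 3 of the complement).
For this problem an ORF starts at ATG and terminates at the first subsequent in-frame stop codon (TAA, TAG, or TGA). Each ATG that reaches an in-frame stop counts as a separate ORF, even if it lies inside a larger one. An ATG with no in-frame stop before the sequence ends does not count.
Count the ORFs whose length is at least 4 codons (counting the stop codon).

Reverse complement (5'→3'): TCAAAACTGCATTGCTGAAAACTAGGGGGATTGCATGTCAGTTATGCATTA
Frame +1: TAA TGC ATA ACT GAC ATG CAA TCC CCC TAG TTT TCA GCA ATG CAG TTT TGA — ATG at 16, stop TAG at 28 → 15 nt; ATG at 40, stop TGA at 49 → 12 nt.
Frame +2: AAT GCA TAA CTG ACA TGC AAT CCC CCT AGT TTT CAG CAA TGC AGT TTT — no ATG→stop ORF.
Frame +3: ATG CAT AAC TGA CAT GCA ATC CCC CTA GTT TTC AGC AAT GCA GTT TTG — ATG at 3, stop TGA at 12 → 12 nt.
Frame -1: TCA AAA CTG CAT TGC TGA AAA CTA GGG GGA TTG CAT GTC AGT TAT GCA TTA — no ATG→stop ORF.
Frame -2: CAA AAC TGC ATT GCT GAA AAC TAG GGG GAT TGC ATG TCA GTT ATG CAT — no ATG→stop ORF.
Frame -3: AAA ACT GCA TTG CTG AAA ACT AGG GGG ATT GCA TGT CAG TTA TGC ATT — no ATG→stop ORF.
ORFs ≥ 4 codons: frame +1 16–30 (5 codons), frame +1 40–51 (4 codons), frame +3 3–14 (4 codons). Count = 3.

3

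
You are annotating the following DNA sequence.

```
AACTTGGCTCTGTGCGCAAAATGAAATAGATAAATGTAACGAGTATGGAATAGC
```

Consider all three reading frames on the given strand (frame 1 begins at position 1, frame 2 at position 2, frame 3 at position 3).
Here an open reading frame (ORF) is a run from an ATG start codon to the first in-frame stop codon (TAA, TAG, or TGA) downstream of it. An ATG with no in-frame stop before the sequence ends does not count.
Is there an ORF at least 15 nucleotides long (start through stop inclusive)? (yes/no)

no

Frame 1: AAC TTG GCT CTG TGC GCA AAA TGA AAT AGA TAA ATG TAA CGA GTA TGG AAT AGC — ATG at 34, stop TAA at 37 → 6 nt.
Frame 2: ACT TGG CTC TGT GCG CAA AAT GAA ATA GAT AAA TGT AAC GAG TAT GGA ATA — no ATG→stop ORF.
Frame 3: CTT GGC TCT GTG CGC AAA ATG AAA TAG ATA AAT GTA ACG AGT ATG GAA TAG — ATG at 21, stop TAG at 27 → 9 nt; ATG at 45, stop TAG at 51 → 9 nt.
Largest ORF found is 9 nucleotides < 15, so no.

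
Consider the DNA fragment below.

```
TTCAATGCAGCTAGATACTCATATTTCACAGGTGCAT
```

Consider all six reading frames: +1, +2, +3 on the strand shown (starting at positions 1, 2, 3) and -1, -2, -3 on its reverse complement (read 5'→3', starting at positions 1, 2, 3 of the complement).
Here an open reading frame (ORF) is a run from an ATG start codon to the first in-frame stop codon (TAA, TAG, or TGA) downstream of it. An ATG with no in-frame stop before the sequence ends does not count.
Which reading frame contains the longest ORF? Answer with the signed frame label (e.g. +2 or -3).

Reverse complement (5'→3'): ATGCACCTGTGAAATATGAGTATCTAGCTGCATTGAA
Frame +1: TTC AAT GCA GCT AGA TAC TCA TAT TTC ACA GGT GCA — no ATG→stop ORF.
Frame +2: TCA ATG CAG CTA GAT ACT CAT ATT TCA CAG GTG CAT — no ATG→stop ORF.
Frame +3: CAA TGC AGC TAG ATA CTC ATA TTT CAC AGG TGC — no ATG→stop ORF.
Frame -1: ATG CAC CTG TGA AAT ATG AGT ATC TAG CTG CAT TGA — ATG at 1, stop TGA at 10 → 12 nt; ATG at 16, stop TAG at 25 → 12 nt.
Frame -2: TGC ACC TGT GAA ATA TGA GTA TCT AGC TGC ATT GAA — no ATG→stop ORF.
Frame -3: GCA CCT GTG AAA TAT GAG TAT CTA GCT GCA TTG — no ATG→stop ORF.
Longest ORF is 12 nt in frame -1 (positions 1–12).

-1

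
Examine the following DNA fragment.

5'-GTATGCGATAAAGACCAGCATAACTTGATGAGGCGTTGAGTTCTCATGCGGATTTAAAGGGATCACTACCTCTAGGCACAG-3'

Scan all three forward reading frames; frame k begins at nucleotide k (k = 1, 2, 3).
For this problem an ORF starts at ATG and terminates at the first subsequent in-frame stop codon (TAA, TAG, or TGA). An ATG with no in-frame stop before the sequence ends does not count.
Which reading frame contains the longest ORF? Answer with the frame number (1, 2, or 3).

1

Frame 1: GTA TGC GAT AAA GAC CAG CAT AAC TTG ATG AGG CGT TGA GTT CTC ATG CGG ATT TAA AGG GAT CAC TAC CTC TAG GCA CAG — ATG at 28, stop TGA at 37 → 12 nt; ATG at 46, stop TAA at 55 → 12 nt.
Frame 2: TAT GCG ATA AAG ACC AGC ATA ACT TGA TGA GGC GTT GAG TTC TCA TGC GGA TTT AAA GGG ATC ACT ACC TCT AGG CAC — no ATG→stop ORF.
Frame 3: ATG CGA TAA AGA CCA GCA TAA CTT GAT GAG GCG TTG AGT TCT CAT GCG GAT TTA AAG GGA TCA CTA CCT CTA GGC ACA — ATG at 3, stop TAA at 9 → 9 nt.
Longest ORF is 12 nt in frame 1 (positions 28–39).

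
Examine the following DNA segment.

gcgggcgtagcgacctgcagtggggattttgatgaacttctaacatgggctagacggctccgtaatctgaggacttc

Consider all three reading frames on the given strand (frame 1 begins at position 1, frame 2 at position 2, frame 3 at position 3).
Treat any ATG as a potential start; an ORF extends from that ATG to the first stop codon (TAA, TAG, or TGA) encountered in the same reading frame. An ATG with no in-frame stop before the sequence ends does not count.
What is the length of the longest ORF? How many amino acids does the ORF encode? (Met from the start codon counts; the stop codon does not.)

3

Frame 1: GCG GGC GTA GCG ACC TGC AGT GGG GAT TTT GAT GAA CTT CTA ACA TGG GCT AGA CGG CTC CGT AAT CTG AGG ACT — no ATG→stop ORF.
Frame 2: CGG GCG TAG CGA CCT GCA GTG GGG ATT TTG ATG AAC TTC TAA CAT GGG CTA GAC GGC TCC GTA ATC TGA GGA CTT — ATG at 32, stop TAA at 41 → 12 nt.
Frame 3: GGG CGT AGC GAC CTG CAG TGG GGA TTT TGA TGA ACT TCT AAC ATG GGC TAG ACG GCT CCG TAA TCT GAG GAC TTC — ATG at 45, stop TAG at 51 → 9 nt.
Longest: frame 2, positions 32–43, 12 nt = 4 codons = 3 aa. → 3 amino acids.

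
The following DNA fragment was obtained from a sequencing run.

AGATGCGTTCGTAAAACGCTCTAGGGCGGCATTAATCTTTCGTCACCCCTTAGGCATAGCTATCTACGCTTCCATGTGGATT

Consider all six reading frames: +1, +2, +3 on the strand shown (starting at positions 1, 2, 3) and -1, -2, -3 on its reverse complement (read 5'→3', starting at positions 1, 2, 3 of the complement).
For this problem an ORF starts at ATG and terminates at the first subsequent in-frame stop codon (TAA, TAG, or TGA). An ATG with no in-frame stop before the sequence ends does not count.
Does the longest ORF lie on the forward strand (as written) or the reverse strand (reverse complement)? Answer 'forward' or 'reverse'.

Reverse complement (5'→3'): AATCCACATGGAAGCGTAGATAGCTATGCCTAAGGGGTGACGAAAGATTAATGCCGCCCTAGAGCGTTTTACGAACGCATCT
Frame +1: AGA TGC GTT CGT AAA ACG CTC TAG GGC GGC ATT AAT CTT TCG TCA CCC CTT AGG CAT AGC TAT CTA CGC TTC CAT GTG GAT — no ATG→stop ORF.
Frame +2: GAT GCG TTC GTA AAA CGC TCT AGG GCG GCA TTA ATC TTT CGT CAC CCC TTA GGC ATA GCT ATC TAC GCT TCC ATG TGG ATT — no ATG→stop ORF.
Frame +3: ATG CGT TCG TAA AAC GCT CTA GGG CGG CAT TAA TCT TTC GTC ACC CCT TAG GCA TAG CTA TCT ACG CTT CCA TGT GGA — ATG at 3, stop TAA at 12 → 12 nt.
Frame -1: AAT CCA CAT GGA AGC GTA GAT AGC TAT GCC TAA GGG GTG ACG AAA GAT TAA TGC CGC CCT AGA GCG TTT TAC GAA CGC ATC — no ATG→stop ORF.
Frame -2: ATC CAC ATG GAA GCG TAG ATA GCT ATG CCT AAG GGG TGA CGA AAG ATT AAT GCC GCC CTA GAG CGT TTT ACG AAC GCA TCT — ATG at 8, stop TAG at 17 → 12 nt; ATG at 26, stop TGA at 38 → 15 nt.
Frame -3: TCC ACA TGG AAG CGT AGA TAG CTA TGC CTA AGG GGT GAC GAA AGA TTA ATG CCG CCC TAG AGC GTT TTA CGA ACG CAT — ATG at 51, stop TAG at 60 → 12 nt.
Forward-strand max 12 nt; reverse-strand max 15 nt. The reverse strand has the longer ORF.

reverse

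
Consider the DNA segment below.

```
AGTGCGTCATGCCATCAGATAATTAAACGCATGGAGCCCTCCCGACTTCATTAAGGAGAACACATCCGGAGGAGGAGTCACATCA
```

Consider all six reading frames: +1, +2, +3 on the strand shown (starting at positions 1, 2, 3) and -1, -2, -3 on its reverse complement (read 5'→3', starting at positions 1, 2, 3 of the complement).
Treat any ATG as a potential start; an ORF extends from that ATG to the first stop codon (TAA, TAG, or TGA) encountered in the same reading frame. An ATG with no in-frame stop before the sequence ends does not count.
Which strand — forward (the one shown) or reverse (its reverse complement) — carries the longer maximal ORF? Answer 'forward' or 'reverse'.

Reverse complement (5'→3'): TGATGTGACTCCTCCTCCGGATGTGTTCTCCTTAATGAAGTCGGGAGGGCTCCATGCGTTTAATTATCTGATGGCATGACGCACT
Frame +1: AGT GCG TCA TGC CAT CAG ATA ATT AAA CGC ATG GAG CCC TCC CGA CTT CAT TAA GGA GAA CAC ATC CGG AGG AGG AGT CAC ATC — ATG at 31, stop TAA at 52 → 24 nt.
Frame +2: GTG CGT CAT GCC ATC AGA TAA TTA AAC GCA TGG AGC CCT CCC GAC TTC ATT AAG GAG AAC ACA TCC GGA GGA GGA GTC ACA TCA — no ATG→stop ORF.
Frame +3: TGC GTC ATG CCA TCA GAT AAT TAA ACG CAT GGA GCC CTC CCG ACT TCA TTA AGG AGA ACA CAT CCG GAG GAG GAG TCA CAT — ATG at 9, stop TAA at 24 → 18 nt.
Frame -1: TGA TGT GAC TCC TCC TCC GGA TGT GTT CTC CTT AAT GAA GTC GGG AGG GCT CCA TGC GTT TAA TTA TCT GAT GGC ATG ACG CAC — no ATG→stop ORF.
Frame -2: GAT GTG ACT CCT CCT CCG GAT GTG TTC TCC TTA ATG AAG TCG GGA GGG CTC CAT GCG TTT AAT TAT CTG ATG GCA TGA CGC ACT — ATG at 35, stop TGA at 77 → 45 nt; ATG at 71, stop TGA at 77 → 9 nt.
Frame -3: ATG TGA CTC CTC CTC CGG ATG TGT TCT CCT TAA TGA AGT CGG GAG GGC TCC ATG CGT TTA ATT ATC TGA TGG CAT GAC GCA — ATG at 3, stop TGA at 6 → 6 nt; ATG at 21, stop TAA at 33 → 15 nt; ATG at 54, stop TGA at 69 → 18 nt.
Forward-strand max 24 nt; reverse-strand max 45 nt. The reverse strand has the longer ORF.

reverse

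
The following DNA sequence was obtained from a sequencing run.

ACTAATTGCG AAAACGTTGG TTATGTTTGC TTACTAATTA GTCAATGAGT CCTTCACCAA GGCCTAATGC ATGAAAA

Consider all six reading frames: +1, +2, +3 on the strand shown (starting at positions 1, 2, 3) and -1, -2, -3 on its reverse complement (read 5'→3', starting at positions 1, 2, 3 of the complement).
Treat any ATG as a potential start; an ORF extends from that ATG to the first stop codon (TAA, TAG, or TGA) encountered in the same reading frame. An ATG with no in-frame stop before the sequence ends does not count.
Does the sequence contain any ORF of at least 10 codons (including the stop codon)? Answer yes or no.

yes

Reverse complement (5'→3'): TTTTCATGCATTAGGCCTTGGTGAAGGACTCATTGACTAATTAGTAAGCAAACATAACCAACGTTTTCGCAATTAGT
Frame +1: ACT AAT TGC GAA AAC GTT GGT TAT GTT TGC TTA CTA ATT AGT CAA TGA GTC CTT CAC CAA GGC CTA ATG CAT GAA — no ATG→stop ORF.
Frame +2: CTA ATT GCG AAA ACG TTG GTT ATG TTT GCT TAC TAA TTA GTC AAT GAG TCC TTC ACC AAG GCC TAA TGC ATG AAA — ATG at 23, stop TAA at 35 → 15 nt.
Frame +3: TAA TTG CGA AAA CGT TGG TTA TGT TTG CTT ACT AAT TAG TCA ATG AGT CCT TCA CCA AGG CCT AAT GCA TGA AAA — ATG at 45, stop TGA at 72 → 30 nt.
Frame -1: TTT TCA TGC ATT AGG CCT TGG TGA AGG ACT CAT TGA CTA ATT AGT AAG CAA ACA TAA CCA ACG TTT TCG CAA TTA — no ATG→stop ORF.
Frame -2: TTT CAT GCA TTA GGC CTT GGT GAA GGA CTC ATT GAC TAA TTA GTA AGC AAA CAT AAC CAA CGT TTT CGC AAT TAG — no ATG→stop ORF.
Frame -3: TTC ATG CAT TAG GCC TTG GTG AAG GAC TCA TTG ACT AAT TAG TAA GCA AAC ATA ACC AAC GTT TTC GCA ATT AGT — ATG at 6, stop TAG at 12 → 9 nt.
Frame +3 has an ORF of 10 codons (positions 45–74) ≥ 10, so yes.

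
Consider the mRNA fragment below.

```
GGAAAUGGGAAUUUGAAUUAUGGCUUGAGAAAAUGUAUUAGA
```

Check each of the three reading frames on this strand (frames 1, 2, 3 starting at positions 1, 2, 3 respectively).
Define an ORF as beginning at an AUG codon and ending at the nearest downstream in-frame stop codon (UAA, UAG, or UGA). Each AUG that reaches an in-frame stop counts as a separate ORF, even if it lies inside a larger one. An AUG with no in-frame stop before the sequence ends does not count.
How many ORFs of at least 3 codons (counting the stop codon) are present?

3

Frame 1: GGA AAU GGG AAU UUG AAU UAU GGC UUG AGA AAA UGU AUU AGA — no AUG→stop ORF.
Frame 2: GAA AUG GGA AUU UGA AUU AUG GCU UGA GAA AAU GUA UUA — AUG at 5, stop UGA at 14 → 12 nt; AUG at 20, stop UGA at 26 → 9 nt.
Frame 3: AAA UGG GAA UUU GAA UUA UGG CUU GAG AAA AUG UAU UAG — AUG at 33, stop UAG at 39 → 9 nt.
ORFs ≥ 3 codons: frame 2 5–16 (4 codons), frame 2 20–28 (3 codons), frame 3 33–41 (3 codons). Count = 3.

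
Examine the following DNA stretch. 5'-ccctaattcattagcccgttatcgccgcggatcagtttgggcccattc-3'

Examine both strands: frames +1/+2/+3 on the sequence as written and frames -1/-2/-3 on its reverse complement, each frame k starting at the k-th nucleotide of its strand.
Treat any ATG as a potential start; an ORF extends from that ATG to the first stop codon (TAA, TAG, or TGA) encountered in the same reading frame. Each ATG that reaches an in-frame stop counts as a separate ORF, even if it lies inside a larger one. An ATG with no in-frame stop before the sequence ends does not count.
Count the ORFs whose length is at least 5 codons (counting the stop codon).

1

Reverse complement (5'→3'): GAATGGGCCCAAACTGATCCGCGGCGATAACGGGCTAATGAATTAGGG
Frame +1: CCC TAA TTC ATT AGC CCG TTA TCG CCG CGG ATC AGT TTG GGC CCA TTC — no ATG→stop ORF.
Frame +2: CCT AAT TCA TTA GCC CGT TAT CGC CGC GGA TCA GTT TGG GCC CAT — no ATG→stop ORF.
Frame +3: CTA ATT CAT TAG CCC GTT ATC GCC GCG GAT CAG TTT GGG CCC ATT — no ATG→stop ORF.
Frame -1: GAA TGG GCC CAA ACT GAT CCG CGG CGA TAA CGG GCT AAT GAA TTA GGG — no ATG→stop ORF.
Frame -2: AAT GGG CCC AAA CTG ATC CGC GGC GAT AAC GGG CTA ATG AAT TAG — ATG at 38, stop TAG at 44 → 9 nt.
Frame -3: ATG GGC CCA AAC TGA TCC GCG GCG ATA ACG GGC TAA TGA ATT AGG — ATG at 3, stop TGA at 15 → 15 nt.
ORFs ≥ 5 codons: frame -3 3–17 (5 codons). Count = 1.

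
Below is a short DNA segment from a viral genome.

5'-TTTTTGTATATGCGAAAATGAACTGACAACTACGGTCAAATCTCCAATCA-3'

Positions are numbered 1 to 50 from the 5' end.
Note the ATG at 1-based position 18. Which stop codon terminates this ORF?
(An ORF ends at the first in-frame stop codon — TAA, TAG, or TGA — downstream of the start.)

Codons from position 18: ATG (18–20), AAC (21–23), TGA (24–26).
The first in-frame stop codon is TGA.

TGA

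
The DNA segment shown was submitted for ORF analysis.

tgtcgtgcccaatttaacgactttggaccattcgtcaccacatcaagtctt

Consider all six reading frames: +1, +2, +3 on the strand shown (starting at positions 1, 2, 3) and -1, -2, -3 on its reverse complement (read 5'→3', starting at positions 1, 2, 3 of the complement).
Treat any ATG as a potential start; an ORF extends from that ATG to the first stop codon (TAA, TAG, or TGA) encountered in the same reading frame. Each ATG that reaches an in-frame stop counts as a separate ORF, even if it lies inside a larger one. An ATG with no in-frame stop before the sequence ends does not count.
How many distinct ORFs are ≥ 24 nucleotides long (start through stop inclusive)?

0

Reverse complement (5'→3'): AAGACTTGATGTGGTGACGAATGGTCCAAAGTCGTTAAATTGGGCACGACA
Frame +1: TGT CGT GCC CAA TTT AAC GAC TTT GGA CCA TTC GTC ACC ACA TCA AGT CTT — no ATG→stop ORF.
Frame +2: GTC GTG CCC AAT TTA ACG ACT TTG GAC CAT TCG TCA CCA CAT CAA GTC — no ATG→stop ORF.
Frame +3: TCG TGC CCA ATT TAA CGA CTT TGG ACC ATT CGT CAC CAC ATC AAG TCT — no ATG→stop ORF.
Frame -1: AAG ACT TGA TGT GGT GAC GAA TGG TCC AAA GTC GTT AAA TTG GGC ACG ACA — no ATG→stop ORF.
Frame -2: AGA CTT GAT GTG GTG ACG AAT GGT CCA AAG TCG TTA AAT TGG GCA CGA — no ATG→stop ORF.
Frame -3: GAC TTG ATG TGG TGA CGA ATG GTC CAA AGT CGT TAA ATT GGG CAC GAC — ATG at 9, stop TGA at 15 → 9 nt; ATG at 21, stop TAA at 36 → 18 nt.
No ORF reaches 24 nucleotides. Count = 0.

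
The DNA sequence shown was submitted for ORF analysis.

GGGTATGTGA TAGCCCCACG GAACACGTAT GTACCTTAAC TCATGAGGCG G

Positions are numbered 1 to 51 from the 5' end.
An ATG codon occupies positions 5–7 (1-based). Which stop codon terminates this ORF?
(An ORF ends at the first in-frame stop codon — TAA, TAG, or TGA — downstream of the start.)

TGA

Codons from position 5: ATG (5–7), TGA (8–10).
The first in-frame stop codon is TGA.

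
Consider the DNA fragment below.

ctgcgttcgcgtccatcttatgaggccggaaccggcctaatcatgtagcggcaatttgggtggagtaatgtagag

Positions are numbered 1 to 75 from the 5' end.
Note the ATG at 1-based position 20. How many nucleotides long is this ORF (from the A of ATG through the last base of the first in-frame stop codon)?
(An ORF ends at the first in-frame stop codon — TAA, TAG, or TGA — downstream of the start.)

21

Codons from position 20: ATG (20–22), AGG (23–25), CCG (26–28), GAA (29–31), CCG (32–34), GCC (35–37), TAA (38–40).
TAA is the first in-frame stop; ORF spans 20–40, 21 nucleotides.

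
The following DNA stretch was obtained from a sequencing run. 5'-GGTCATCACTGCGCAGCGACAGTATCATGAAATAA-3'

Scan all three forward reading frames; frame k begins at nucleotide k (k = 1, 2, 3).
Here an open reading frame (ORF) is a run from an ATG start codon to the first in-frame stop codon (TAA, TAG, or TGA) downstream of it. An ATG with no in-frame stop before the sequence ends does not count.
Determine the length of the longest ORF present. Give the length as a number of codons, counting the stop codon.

3

Frame 1: GGT CAT CAC TGC GCA GCG ACA GTA TCA TGA AAT — no ATG→stop ORF.
Frame 2: GTC ATC ACT GCG CAG CGA CAG TAT CAT GAA ATA — no ATG→stop ORF.
Frame 3: TCA TCA CTG CGC AGC GAC AGT ATC ATG AAA TAA — ATG at 27, stop TAA at 33 → 9 nt.
Longest: frame 3, positions 27–35, 9 nt = 3 codons = 2 aa. → 3 codons.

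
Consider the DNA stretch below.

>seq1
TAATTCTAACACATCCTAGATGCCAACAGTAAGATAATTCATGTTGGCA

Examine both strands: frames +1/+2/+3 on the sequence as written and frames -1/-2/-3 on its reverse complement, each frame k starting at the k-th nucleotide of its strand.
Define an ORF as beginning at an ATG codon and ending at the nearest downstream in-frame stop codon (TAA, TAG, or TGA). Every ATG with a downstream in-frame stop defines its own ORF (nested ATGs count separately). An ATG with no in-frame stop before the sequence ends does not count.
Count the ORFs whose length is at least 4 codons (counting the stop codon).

Reverse complement (5'→3'): TGCCAACATGAATTATCTTACTGTTGGCATCTAGGATGTGTTAGAATTA
Frame +1: TAA TTC TAA CAC ATC CTA GAT GCC AAC AGT AAG ATA ATT CAT GTT GGC — no ATG→stop ORF.
Frame +2: AAT TCT AAC ACA TCC TAG ATG CCA ACA GTA AGA TAA TTC ATG TTG GCA — ATG at 20, stop TAA at 35 → 18 nt.
Frame +3: ATT CTA ACA CAT CCT AGA TGC CAA CAG TAA GAT AAT TCA TGT TGG — no ATG→stop ORF.
Frame -1: TGC CAA CAT GAA TTA TCT TAC TGT TGG CAT CTA GGA TGT GTT AGA ATT — no ATG→stop ORF.
Frame -2: GCC AAC ATG AAT TAT CTT ACT GTT GGC ATC TAG GAT GTG TTA GAA TTA — ATG at 8, stop TAG at 32 → 27 nt.
Frame -3: CCA ACA TGA ATT ATC TTA CTG TTG GCA TCT AGG ATG TGT TAG AAT — ATG at 36, stop TAG at 42 → 9 nt.
ORFs ≥ 4 codons: frame +2 20–37 (6 codons), frame -2 8–34 (9 codons). Count = 2.

2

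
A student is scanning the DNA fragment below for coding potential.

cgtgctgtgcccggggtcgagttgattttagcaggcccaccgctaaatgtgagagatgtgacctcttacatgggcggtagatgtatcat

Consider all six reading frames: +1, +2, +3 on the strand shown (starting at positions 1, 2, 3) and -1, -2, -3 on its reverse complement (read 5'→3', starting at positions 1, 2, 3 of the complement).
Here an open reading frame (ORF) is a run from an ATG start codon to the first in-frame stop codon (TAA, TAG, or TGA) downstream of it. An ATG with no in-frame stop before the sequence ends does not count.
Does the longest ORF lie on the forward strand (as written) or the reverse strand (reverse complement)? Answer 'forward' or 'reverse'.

reverse

Reverse complement (5'→3'): ATGATACATCTACCGCCCATGTAAGAGGTCACATCTCTCACATTTAGCGGTGGGCCTGCTAAAATCAACTCGACCCCGGGCACAGCACG
Frame +1: CGT GCT GTG CCC GGG GTC GAG TTG ATT TTA GCA GGC CCA CCG CTA AAT GTG AGA GAT GTG ACC TCT TAC ATG GGC GGT AGA TGT ATC — no ATG→stop ORF.
Frame +2: GTG CTG TGC CCG GGG TCG AGT TGA TTT TAG CAG GCC CAC CGC TAA ATG TGA GAG ATG TGA CCT CTT ACA TGG GCG GTA GAT GTA TCA — ATG at 47, stop TGA at 50 → 6 nt; ATG at 56, stop TGA at 59 → 6 nt.
Frame +3: TGC TGT GCC CGG GGT CGA GTT GAT TTT AGC AGG CCC ACC GCT AAA TGT GAG AGA TGT GAC CTC TTA CAT GGG CGG TAG ATG TAT CAT — no ATG→stop ORF.
Frame -1: ATG ATA CAT CTA CCG CCC ATG TAA GAG GTC ACA TCT CTC ACA TTT AGC GGT GGG CCT GCT AAA ATC AAC TCG ACC CCG GGC ACA GCA — ATG at 1, stop TAA at 22 → 24 nt; ATG at 19, stop TAA at 22 → 6 nt.
Frame -2: TGA TAC ATC TAC CGC CCA TGT AAG AGG TCA CAT CTC TCA CAT TTA GCG GTG GGC CTG CTA AAA TCA ACT CGA CCC CGG GCA CAG CAC — no ATG→stop ORF.
Frame -3: GAT ACA TCT ACC GCC CAT GTA AGA GGT CAC ATC TCT CAC ATT TAG CGG TGG GCC TGC TAA AAT CAA CTC GAC CCC GGG CAC AGC ACG — no ATG→stop ORF.
Forward-strand max 6 nt; reverse-strand max 24 nt. The reverse strand has the longer ORF.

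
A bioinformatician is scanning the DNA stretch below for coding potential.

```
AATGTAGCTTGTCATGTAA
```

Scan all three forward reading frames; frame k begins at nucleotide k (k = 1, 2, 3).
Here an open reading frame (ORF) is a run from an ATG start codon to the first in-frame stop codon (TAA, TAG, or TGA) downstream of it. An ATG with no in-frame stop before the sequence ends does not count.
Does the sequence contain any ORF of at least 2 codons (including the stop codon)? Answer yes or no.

yes

Frame 1: AAT GTA GCT TGT CAT GTA — no ATG→stop ORF.
Frame 2: ATG TAG CTT GTC ATG TAA — ATG at 2, stop TAG at 5 → 6 nt; ATG at 14, stop TAA at 17 → 6 nt.
Frame 3: TGT AGC TTG TCA TGT — no ATG→stop ORF.
Frame 2 has an ORF of 2 codons (positions 2–7) ≥ 2, so yes.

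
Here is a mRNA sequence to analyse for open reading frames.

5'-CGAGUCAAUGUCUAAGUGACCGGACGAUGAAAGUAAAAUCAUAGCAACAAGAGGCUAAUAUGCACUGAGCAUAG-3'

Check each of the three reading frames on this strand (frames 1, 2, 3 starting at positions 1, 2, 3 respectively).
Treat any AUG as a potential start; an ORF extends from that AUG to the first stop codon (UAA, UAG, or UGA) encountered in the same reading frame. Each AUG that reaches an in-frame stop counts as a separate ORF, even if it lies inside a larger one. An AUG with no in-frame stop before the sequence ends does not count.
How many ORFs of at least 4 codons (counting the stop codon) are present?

Frame 1: CGA GUC AAU GUC UAA GUG ACC GGA CGA UGA AAG UAA AAU CAU AGC AAC AAG AGG CUA AUA UGC ACU GAG CAU — no AUG→stop ORF.
Frame 2: GAG UCA AUG UCU AAG UGA CCG GAC GAU GAA AGU AAA AUC AUA GCA ACA AGA GGC UAA UAU GCA CUG AGC AUA — AUG at 8, stop UGA at 17 → 12 nt.
Frame 3: AGU CAA UGU CUA AGU GAC CGG ACG AUG AAA GUA AAA UCA UAG CAA CAA GAG GCU AAU AUG CAC UGA GCA UAG — AUG at 27, stop UAG at 42 → 18 nt; AUG at 60, stop UGA at 66 → 9 nt.
ORFs ≥ 4 codons: frame 2 8–19 (4 codons), frame 3 27–44 (6 codons). Count = 2.

2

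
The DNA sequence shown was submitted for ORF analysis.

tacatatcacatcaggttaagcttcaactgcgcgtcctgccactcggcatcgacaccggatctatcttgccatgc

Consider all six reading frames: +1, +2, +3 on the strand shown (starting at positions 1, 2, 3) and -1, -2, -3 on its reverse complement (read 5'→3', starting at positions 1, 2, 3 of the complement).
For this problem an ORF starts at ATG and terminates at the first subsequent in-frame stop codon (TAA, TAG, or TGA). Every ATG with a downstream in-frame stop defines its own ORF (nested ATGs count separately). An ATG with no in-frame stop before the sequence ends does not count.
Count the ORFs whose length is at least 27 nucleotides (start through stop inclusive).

Reverse complement (5'→3'): GCATGGCAAGATAGATCCGGTGTCGATGCCGAGTGGCAGGACGCGCAGTTGAAGCTTAACCTGATGTGATATGTA
Frame +1: TAC ATA TCA CAT CAG GTT AAG CTT CAA CTG CGC GTC CTG CCA CTC GGC ATC GAC ACC GGA TCT ATC TTG CCA TGC — no ATG→stop ORF.
Frame +2: ACA TAT CAC ATC AGG TTA AGC TTC AAC TGC GCG TCC TGC CAC TCG GCA TCG ACA CCG GAT CTA TCT TGC CAT — no ATG→stop ORF.
Frame +3: CAT ATC ACA TCA GGT TAA GCT TCA ACT GCG CGT CCT GCC ACT CGG CAT CGA CAC CGG ATC TAT CTT GCC ATG — no ATG→stop ORF.
Frame -1: GCA TGG CAA GAT AGA TCC GGT GTC GAT GCC GAG TGG CAG GAC GCG CAG TTG AAG CTT AAC CTG ATG TGA TAT GTA — ATG at 64, stop TGA at 67 → 6 nt.
Frame -2: CAT GGC AAG ATA GAT CCG GTG TCG ATG CCG AGT GGC AGG ACG CGC AGT TGA AGC TTA ACC TGA TGT GAT ATG — ATG at 26, stop TGA at 50 → 27 nt.
Frame -3: ATG GCA AGA TAG ATC CGG TGT CGA TGC CGA GTG GCA GGA CGC GCA GTT GAA GCT TAA CCT GAT GTG ATA TGT — ATG at 3, stop TAG at 12 → 12 nt.
ORFs ≥ 27 nucleotides: frame -2 26–52 (27 nucleotides). Count = 1.

1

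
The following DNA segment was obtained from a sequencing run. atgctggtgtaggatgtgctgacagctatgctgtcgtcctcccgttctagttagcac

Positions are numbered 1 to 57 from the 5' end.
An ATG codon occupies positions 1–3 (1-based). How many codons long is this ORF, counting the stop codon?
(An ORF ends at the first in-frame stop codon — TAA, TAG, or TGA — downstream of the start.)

4

Codons from position 1: ATG (1–3), CTG (4–6), GTG (7–9), TAG (10–12).
TAG is the first in-frame stop; that's 4 codons including the stop.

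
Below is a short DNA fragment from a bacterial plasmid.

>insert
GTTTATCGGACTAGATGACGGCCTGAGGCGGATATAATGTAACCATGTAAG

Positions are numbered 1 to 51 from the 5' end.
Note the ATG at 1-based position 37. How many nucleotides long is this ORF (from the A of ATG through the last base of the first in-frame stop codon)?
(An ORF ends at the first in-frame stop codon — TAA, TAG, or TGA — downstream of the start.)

6

Codons from position 37: ATG (37–39), TAA (40–42).
TAA is the first in-frame stop; ORF spans 37–42, 6 nucleotides.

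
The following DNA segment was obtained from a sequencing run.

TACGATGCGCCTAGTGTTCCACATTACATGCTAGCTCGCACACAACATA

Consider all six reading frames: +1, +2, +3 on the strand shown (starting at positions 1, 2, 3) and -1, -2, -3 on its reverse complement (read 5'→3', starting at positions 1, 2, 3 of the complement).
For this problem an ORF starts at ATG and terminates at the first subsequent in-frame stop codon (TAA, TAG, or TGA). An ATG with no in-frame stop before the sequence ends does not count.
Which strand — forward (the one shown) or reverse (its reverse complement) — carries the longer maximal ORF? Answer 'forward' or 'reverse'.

forward

Reverse complement (5'→3'): TATGTTGTGTGCGAGCTAGCATGTAATGTGGAACACTAGGCGCATCGTA
Frame +1: TAC GAT GCG CCT AGT GTT CCA CAT TAC ATG CTA GCT CGC ACA CAA CAT — no ATG→stop ORF.
Frame +2: ACG ATG CGC CTA GTG TTC CAC ATT ACA TGC TAG CTC GCA CAC AAC ATA — ATG at 5, stop TAG at 32 → 30 nt.
Frame +3: CGA TGC GCC TAG TGT TCC ACA TTA CAT GCT AGC TCG CAC ACA ACA — no ATG→stop ORF.
Frame -1: TAT GTT GTG TGC GAG CTA GCA TGT AAT GTG GAA CAC TAG GCG CAT CGT — no ATG→stop ORF.
Frame -2: ATG TTG TGT GCG AGC TAG CAT GTA ATG TGG AAC ACT AGG CGC ATC GTA — ATG at 2, stop TAG at 17 → 18 nt.
Frame -3: TGT TGT GTG CGA GCT AGC ATG TAA TGT GGA ACA CTA GGC GCA TCG — ATG at 21, stop TAA at 24 → 6 nt.
Forward-strand max 30 nt; reverse-strand max 18 nt. The forward strand has the longer ORF.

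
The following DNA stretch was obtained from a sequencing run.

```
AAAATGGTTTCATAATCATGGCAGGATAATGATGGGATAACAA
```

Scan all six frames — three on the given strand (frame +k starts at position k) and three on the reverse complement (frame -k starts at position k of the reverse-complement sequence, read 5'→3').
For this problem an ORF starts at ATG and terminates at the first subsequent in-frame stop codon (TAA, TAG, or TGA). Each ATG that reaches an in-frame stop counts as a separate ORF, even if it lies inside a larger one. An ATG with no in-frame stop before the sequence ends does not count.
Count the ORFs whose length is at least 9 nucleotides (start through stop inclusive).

4

Reverse complement (5'→3'): TTGTTATCCCATCATTATCCTGCCATGATTATGAAACCATTTT
Frame +1: AAA ATG GTT TCA TAA TCA TGG CAG GAT AAT GAT GGG ATA ACA — ATG at 4, stop TAA at 13 → 12 nt.
Frame +2: AAA TGG TTT CAT AAT CAT GGC AGG ATA ATG ATG GGA TAA CAA — ATG at 29, stop TAA at 38 → 12 nt; ATG at 32, stop TAA at 38 → 9 nt.
Frame +3: AAT GGT TTC ATA ATC ATG GCA GGA TAA TGA TGG GAT AAC — ATG at 18, stop TAA at 27 → 12 nt.
Frame -1: TTG TTA TCC CAT CAT TAT CCT GCC ATG ATT ATG AAA CCA TTT — no ATG→stop ORF.
Frame -2: TGT TAT CCC ATC ATT ATC CTG CCA TGA TTA TGA AAC CAT TTT — no ATG→stop ORF.
Frame -3: GTT ATC CCA TCA TTA TCC TGC CAT GAT TAT GAA ACC ATT — no ATG→stop ORF.
ORFs ≥ 9 nucleotides: frame +1 4–15 (12 nucleotides), frame +2 29–40 (12 nucleotides), frame +2 32–40 (9 nucleotides), frame +3 18–29 (12 nucleotides). Count = 4.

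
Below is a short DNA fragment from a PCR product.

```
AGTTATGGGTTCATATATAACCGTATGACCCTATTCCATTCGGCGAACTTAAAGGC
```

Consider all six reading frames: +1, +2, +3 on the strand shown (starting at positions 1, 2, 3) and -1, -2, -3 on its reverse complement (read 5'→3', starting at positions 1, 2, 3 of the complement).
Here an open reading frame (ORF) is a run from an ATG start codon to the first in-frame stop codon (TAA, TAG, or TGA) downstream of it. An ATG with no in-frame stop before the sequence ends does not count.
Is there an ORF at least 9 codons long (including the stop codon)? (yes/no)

Reverse complement (5'→3'): GCCTTTAAGTTCGCCGAATGGAATAGGGTCATACGGTTATATATGAACCCATAACT
Frame +1: AGT TAT GGG TTC ATA TAT AAC CGT ATG ACC CTA TTC CAT TCG GCG AAC TTA AAG — no ATG→stop ORF.
Frame +2: GTT ATG GGT TCA TAT ATA ACC GTA TGA CCC TAT TCC ATT CGG CGA ACT TAA AGG — ATG at 5, stop TGA at 26 → 24 nt.
Frame +3: TTA TGG GTT CAT ATA TAA CCG TAT GAC CCT ATT CCA TTC GGC GAA CTT AAA GGC — no ATG→stop ORF.
Frame -1: GCC TTT AAG TTC GCC GAA TGG AAT AGG GTC ATA CGG TTA TAT ATG AAC CCA TAA — ATG at 43, stop TAA at 52 → 12 nt.
Frame -2: CCT TTA AGT TCG CCG AAT GGA ATA GGG TCA TAC GGT TAT ATA TGA ACC CAT AAC — no ATG→stop ORF.
Frame -3: CTT TAA GTT CGC CGA ATG GAA TAG GGT CAT ACG GTT ATA TAT GAA CCC ATA ACT — ATG at 18, stop TAG at 24 → 9 nt.
Largest ORF found is 8 codons < 9, so no.

no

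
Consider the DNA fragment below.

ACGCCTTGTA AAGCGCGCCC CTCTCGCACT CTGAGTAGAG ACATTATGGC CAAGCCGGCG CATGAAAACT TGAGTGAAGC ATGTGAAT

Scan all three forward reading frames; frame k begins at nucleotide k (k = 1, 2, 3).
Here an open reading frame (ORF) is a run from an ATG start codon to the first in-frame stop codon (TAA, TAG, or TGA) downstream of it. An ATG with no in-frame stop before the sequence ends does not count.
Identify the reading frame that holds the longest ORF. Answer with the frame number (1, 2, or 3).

Frame 1: ACG CCT TGT AAA GCG CGC CCC TCT CGC ACT CTG AGT AGA GAC ATT ATG GCC AAG CCG GCG CAT GAA AAC TTG AGT GAA GCA TGT GAA — no ATG→stop ORF.
Frame 2: CGC CTT GTA AAG CGC GCC CCT CTC GCA CTC TGA GTA GAG ACA TTA TGG CCA AGC CGG CGC ATG AAA ACT TGA GTG AAG CAT GTG AAT — ATG at 62, stop TGA at 71 → 12 nt.
Frame 3: GCC TTG TAA AGC GCG CCC CTC TCG CAC TCT GAG TAG AGA CAT TAT GGC CAA GCC GGC GCA TGA AAA CTT GAG TGA AGC ATG TGA — ATG at 81, stop TGA at 84 → 6 nt.
Longest ORF is 12 nt in frame 2 (positions 62–73).

2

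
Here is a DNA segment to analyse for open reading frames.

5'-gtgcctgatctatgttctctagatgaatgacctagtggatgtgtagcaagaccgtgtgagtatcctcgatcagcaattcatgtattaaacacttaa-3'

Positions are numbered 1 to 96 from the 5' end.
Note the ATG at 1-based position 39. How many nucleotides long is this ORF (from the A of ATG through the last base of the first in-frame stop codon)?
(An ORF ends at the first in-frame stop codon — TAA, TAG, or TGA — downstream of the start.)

Codons from position 39: ATG (39–41), TGT (42–44), AGC (45–47), AAG (48–50), ACC (51–53), GTG (54–56), TGA (57–59).
TGA is the first in-frame stop; ORF spans 39–59, 21 nucleotides.

21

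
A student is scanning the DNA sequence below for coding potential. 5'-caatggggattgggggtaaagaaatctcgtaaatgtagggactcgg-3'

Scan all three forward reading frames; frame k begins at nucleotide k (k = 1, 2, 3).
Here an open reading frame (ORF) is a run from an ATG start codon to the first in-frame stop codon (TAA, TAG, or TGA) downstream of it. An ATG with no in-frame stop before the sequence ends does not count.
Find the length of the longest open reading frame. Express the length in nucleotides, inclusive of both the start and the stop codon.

30

Frame 1: CAA TGG GGA TTG GGG GTA AAG AAA TCT CGT AAA TGT AGG GAC TCG — no ATG→stop ORF.
Frame 2: AAT GGG GAT TGG GGG TAA AGA AAT CTC GTA AAT GTA GGG ACT CGG — no ATG→stop ORF.
Frame 3: ATG GGG ATT GGG GGT AAA GAA ATC TCG TAA ATG TAG GGA CTC — ATG at 3, stop TAA at 30 → 30 nt; ATG at 33, stop TAG at 36 → 6 nt.
Longest: frame 3, positions 3–32, 30 nt = 10 codons = 9 aa. → 30 nucleotides.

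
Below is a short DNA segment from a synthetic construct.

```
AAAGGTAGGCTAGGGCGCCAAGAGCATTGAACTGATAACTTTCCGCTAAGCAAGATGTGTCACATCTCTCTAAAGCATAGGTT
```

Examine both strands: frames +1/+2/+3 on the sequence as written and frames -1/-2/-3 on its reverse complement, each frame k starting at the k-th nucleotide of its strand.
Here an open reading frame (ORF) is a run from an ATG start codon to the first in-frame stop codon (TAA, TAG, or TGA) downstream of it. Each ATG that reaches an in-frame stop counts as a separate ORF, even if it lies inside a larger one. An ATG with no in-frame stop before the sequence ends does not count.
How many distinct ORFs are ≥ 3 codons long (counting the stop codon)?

Reverse complement (5'→3'): AACCTATGCTTTAGAGAGATGTGACACATCTTGCTTAGCGGAAAGTTATCAGTTCAATGCTCTTGGCGCCCTAGCCTACCTTT
Frame +1: AAA GGT AGG CTA GGG CGC CAA GAG CAT TGA ACT GAT AAC TTT CCG CTA AGC AAG ATG TGT CAC ATC TCT CTA AAG CAT AGG — no ATG→stop ORF.
Frame +2: AAG GTA GGC TAG GGC GCC AAG AGC ATT GAA CTG ATA ACT TTC CGC TAA GCA AGA TGT GTC ACA TCT CTC TAA AGC ATA GGT — no ATG→stop ORF.
Frame +3: AGG TAG GCT AGG GCG CCA AGA GCA TTG AAC TGA TAA CTT TCC GCT AAG CAA GAT GTG TCA CAT CTC TCT AAA GCA TAG GTT — no ATG→stop ORF.
Frame -1: AAC CTA TGC TTT AGA GAG ATG TGA CAC ATC TTG CTT AGC GGA AAG TTA TCA GTT CAA TGC TCT TGG CGC CCT AGC CTA CCT — ATG at 19, stop TGA at 22 → 6 nt.
Frame -2: ACC TAT GCT TTA GAG AGA TGT GAC ACA TCT TGC TTA GCG GAA AGT TAT CAG TTC AAT GCT CTT GGC GCC CTA GCC TAC CTT — no ATG→stop ORF.
Frame -3: CCT ATG CTT TAG AGA GAT GTG ACA CAT CTT GCT TAG CGG AAA GTT ATC AGT TCA ATG CTC TTG GCG CCC TAG CCT ACC TTT — ATG at 6, stop TAG at 12 → 9 nt; ATG at 57, stop TAG at 72 → 18 nt.
ORFs ≥ 3 codons: frame -3 6–14 (3 codons), frame -3 57–74 (6 codons). Count = 2.

2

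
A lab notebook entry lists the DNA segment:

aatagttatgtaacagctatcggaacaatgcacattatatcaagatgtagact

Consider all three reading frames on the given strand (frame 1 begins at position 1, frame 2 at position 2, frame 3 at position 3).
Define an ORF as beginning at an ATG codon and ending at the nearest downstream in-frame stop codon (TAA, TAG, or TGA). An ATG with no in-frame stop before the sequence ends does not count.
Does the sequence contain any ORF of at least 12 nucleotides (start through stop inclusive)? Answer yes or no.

Frame 1: AAT AGT TAT GTA ACA GCT ATC GGA ACA ATG CAC ATT ATA TCA AGA TGT AGA — no ATG→stop ORF.
Frame 2: ATA GTT ATG TAA CAG CTA TCG GAA CAA TGC ACA TTA TAT CAA GAT GTA GAC — ATG at 8, stop TAA at 11 → 6 nt.
Frame 3: TAG TTA TGT AAC AGC TAT CGG AAC AAT GCA CAT TAT ATC AAG ATG TAG ACT — ATG at 45, stop TAG at 48 → 6 nt.
Largest ORF found is 6 nucleotides < 12, so no.

no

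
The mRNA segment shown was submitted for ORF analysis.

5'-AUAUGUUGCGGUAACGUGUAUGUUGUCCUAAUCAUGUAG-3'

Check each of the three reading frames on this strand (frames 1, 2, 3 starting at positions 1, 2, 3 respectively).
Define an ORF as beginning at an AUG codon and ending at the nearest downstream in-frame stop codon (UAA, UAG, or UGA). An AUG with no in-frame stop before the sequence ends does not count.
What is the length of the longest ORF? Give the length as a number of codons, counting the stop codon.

Frame 1: AUA UGU UGC GGU AAC GUG UAU GUU GUC CUA AUC AUG UAG — AUG at 34, stop UAG at 37 → 6 nt.
Frame 2: UAU GUU GCG GUA ACG UGU AUG UUG UCC UAA UCA UGU — AUG at 20, stop UAA at 29 → 12 nt.
Frame 3: AUG UUG CGG UAA CGU GUA UGU UGU CCU AAU CAU GUA — AUG at 3, stop UAA at 12 → 12 nt.
Longest: frame 2, positions 20–31, 12 nt = 4 codons = 3 aa. → 4 codons.

4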